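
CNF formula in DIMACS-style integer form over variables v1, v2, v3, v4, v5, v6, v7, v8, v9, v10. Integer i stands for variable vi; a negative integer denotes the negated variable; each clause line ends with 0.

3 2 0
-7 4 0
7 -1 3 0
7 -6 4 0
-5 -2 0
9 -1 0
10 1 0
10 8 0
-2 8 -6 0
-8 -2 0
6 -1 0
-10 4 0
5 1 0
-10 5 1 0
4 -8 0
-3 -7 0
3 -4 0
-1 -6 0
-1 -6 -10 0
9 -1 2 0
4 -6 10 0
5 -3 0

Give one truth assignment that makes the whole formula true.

Try v1 = False.
  then v10 is forced to True.
  then v4 is forced to True.
  then v5 is forced to True.
  then v2 is forced to False.
  then v3 is forced to True.
  then v7 is forced to False.
v6, v8, v9 are now unconstrained; take v6 = False, v8 = True, v9 = False.
Every clause has at least one true literal under this assignment.

v1=F, v2=F, v3=T, v4=T, v5=T, v6=F, v7=F, v8=T, v9=F, v10=T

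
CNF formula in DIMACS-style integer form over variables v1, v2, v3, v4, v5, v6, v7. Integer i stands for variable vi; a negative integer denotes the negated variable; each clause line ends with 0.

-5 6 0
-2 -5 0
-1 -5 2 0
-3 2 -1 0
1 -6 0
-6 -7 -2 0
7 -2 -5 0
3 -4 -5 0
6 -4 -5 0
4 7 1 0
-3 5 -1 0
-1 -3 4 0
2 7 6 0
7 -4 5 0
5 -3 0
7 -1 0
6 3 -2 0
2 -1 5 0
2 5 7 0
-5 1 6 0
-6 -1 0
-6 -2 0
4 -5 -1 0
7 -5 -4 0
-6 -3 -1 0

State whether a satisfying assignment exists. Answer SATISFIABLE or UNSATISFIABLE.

Branch on v1: take v1 = False.
  then v6 is forced to False.
  then v5 is forced to False.
  then v3 is forced to False.
  then v2 is forced to False.
  then v7 is forced to True.
v4 is now unconstrained; take v4 = False.
So v1=F, v2=F, v3=F, v4=F, v5=F, v6=F, v7=T is a satisfying assignment.

SATISFIABLE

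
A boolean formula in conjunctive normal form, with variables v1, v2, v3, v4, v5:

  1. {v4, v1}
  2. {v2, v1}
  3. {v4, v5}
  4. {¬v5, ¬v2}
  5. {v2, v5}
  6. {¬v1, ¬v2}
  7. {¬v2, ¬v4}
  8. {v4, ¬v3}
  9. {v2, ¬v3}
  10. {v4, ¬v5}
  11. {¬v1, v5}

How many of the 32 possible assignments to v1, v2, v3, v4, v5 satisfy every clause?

1

The models are:
  v1=1 v2=0 v3=0 v4=1 v5=1
That's 1 in total.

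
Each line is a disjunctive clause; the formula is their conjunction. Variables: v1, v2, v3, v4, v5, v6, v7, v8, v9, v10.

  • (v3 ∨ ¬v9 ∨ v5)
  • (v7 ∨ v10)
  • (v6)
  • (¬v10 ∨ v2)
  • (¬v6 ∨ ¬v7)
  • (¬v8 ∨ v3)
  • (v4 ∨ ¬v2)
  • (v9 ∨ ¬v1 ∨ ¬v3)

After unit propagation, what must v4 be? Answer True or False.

(v6) stands alone — v6 = True.
(¬v6 ∨ ¬v7): since v6 = True, the clause reduces to (¬v7). v7 = False.
From (v10 ∨ v7) and v7 = False: v10 = True.
In (¬v10 ∨ v2), ¬v10 is now false; v2 must hold, so v2 = True.
(v4 ∨ ¬v2) with v2 = True leaves only v4, so v4 = True.

True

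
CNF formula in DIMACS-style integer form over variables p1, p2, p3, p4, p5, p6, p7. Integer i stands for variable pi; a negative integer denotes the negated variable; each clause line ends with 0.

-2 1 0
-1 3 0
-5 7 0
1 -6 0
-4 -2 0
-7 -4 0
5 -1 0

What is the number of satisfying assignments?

Case analysis on p1 and p2:
  p1=T, p2=T: remaining (p3,p4,p5,p6,p7) ∈ {(T,F,T,F,T); (T,F,T,T,T)} — 2.
  p1=T, p2=F: remaining (p3,p4,p5,p6,p7) ∈ {(T,F,T,F,T); (T,F,T,T,T)} — 2.
  p1=F, p2=T: a clause becomes empty — 0.
  p1=F, p2=F: p3 free; 4 ways for (p4,p5,p6,p7) × 2^1 = 8.
Total: 2 + 2 + 0 + 8 = 12.

12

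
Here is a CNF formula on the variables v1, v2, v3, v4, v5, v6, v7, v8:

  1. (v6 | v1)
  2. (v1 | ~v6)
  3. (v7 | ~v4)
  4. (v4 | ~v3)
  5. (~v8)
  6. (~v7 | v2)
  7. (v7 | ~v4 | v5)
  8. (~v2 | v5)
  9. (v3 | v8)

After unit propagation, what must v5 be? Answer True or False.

True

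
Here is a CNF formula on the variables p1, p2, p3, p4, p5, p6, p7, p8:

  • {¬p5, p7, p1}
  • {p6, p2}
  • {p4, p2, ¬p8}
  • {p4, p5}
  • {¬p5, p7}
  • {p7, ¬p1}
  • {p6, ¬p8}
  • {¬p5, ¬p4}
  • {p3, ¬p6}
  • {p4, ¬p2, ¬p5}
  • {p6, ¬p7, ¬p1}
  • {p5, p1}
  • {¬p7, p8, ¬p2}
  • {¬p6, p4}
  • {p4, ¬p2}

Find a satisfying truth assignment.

p3 occurs only positively in the remaining clauses — set p3 = True.
Branch on p1: take p1 = True.
  then p7 is forced to True.
  then p6 is forced to True.
  then p4 is forced to True.
  then p5 is forced to False.
For the remaining variables, p2 = False, p8 = False works.

p1=True, p2=False, p3=True, p4=True, p5=False, p6=True, p7=True, p8=False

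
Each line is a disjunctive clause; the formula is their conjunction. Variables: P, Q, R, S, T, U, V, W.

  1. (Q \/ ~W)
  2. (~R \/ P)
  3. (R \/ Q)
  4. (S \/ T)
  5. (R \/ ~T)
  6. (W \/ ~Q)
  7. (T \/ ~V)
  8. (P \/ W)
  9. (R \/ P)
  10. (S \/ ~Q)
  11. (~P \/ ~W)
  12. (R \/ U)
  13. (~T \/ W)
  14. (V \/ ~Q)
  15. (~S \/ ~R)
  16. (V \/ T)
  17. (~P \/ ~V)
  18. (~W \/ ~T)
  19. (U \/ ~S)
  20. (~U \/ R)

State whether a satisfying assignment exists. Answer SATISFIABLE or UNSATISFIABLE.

R = True:
  propagation gives P=True, W=False, Q=False, T=False; an empty clause results — contradiction.
R = False:
  propagation gives Q=True, T=False, S=True, W=True; an empty clause results — contradiction.
Every branch closes, so no satisfying assignment exists.

UNSATISFIABLE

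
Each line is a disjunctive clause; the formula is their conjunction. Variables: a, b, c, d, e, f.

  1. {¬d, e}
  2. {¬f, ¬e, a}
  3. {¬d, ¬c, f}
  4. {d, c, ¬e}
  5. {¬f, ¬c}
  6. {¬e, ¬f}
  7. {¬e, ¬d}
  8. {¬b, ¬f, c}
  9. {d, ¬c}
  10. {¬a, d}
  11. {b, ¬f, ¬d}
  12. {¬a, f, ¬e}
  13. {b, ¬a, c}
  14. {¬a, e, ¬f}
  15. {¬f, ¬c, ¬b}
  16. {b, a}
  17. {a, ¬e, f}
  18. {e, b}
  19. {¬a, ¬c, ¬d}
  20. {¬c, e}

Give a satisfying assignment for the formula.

a=False, b=True, c=False, d=False, e=False, f=False

Branch on a: take a = False.
  then b is forced to True.
For the remaining variables, c = False, d = False, e = False, f = False works.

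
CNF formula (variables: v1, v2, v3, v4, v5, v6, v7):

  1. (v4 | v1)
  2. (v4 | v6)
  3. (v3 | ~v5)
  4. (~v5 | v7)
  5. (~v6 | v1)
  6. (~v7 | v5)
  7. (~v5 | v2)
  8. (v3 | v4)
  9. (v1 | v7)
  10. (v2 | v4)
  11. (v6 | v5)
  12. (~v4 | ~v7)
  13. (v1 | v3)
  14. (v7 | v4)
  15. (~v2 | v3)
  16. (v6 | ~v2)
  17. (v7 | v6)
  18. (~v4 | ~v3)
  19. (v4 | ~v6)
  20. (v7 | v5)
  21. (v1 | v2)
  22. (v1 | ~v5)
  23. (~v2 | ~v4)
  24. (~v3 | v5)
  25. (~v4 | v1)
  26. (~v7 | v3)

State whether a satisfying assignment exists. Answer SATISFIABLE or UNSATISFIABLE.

v4 = True:
  propagation gives v7=False, v5=False; an empty clause results — contradiction.
v4 = False:
  propagation gives v1=True, v6=True; an empty clause results — contradiction.
Every branch closes, so no satisfying assignment exists.

UNSATISFIABLE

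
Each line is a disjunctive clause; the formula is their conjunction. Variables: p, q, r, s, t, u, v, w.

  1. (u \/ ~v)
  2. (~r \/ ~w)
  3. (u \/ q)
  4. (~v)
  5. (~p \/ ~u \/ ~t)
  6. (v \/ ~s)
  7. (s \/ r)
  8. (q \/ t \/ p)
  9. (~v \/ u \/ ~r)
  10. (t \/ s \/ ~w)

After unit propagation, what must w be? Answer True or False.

False

(~v) stands alone — v = False.
In (~s \/ v), v is now false; ~s must hold, so s = False.
In (r \/ s), s is now false; r must hold, so r = True.
(~r \/ ~w): since r = True, the clause reduces to (~w). w = False.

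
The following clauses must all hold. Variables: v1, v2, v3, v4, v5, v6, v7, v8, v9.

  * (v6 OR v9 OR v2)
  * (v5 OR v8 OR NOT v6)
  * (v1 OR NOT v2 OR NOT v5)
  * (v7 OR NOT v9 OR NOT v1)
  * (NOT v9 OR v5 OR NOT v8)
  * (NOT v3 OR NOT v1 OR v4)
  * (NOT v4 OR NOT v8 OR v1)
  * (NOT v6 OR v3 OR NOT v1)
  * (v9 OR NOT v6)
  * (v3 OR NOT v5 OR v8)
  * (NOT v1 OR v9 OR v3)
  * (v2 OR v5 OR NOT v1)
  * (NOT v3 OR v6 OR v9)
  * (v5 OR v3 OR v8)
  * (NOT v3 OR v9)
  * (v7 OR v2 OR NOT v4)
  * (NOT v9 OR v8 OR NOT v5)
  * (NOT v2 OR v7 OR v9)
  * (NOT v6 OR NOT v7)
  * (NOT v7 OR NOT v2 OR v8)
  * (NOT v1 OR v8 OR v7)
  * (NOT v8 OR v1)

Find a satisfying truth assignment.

v1=F, v2=F, v3=T, v4=F, v5=F, v6=F, v7=F, v8=F, v9=T

Check each clause:
  1. (v2 OR v9 OR v6) — v9 is true.
  2. (v5 OR v8 OR NOT v6) — NOT v6 is true.
  3. (v1 OR NOT v5 OR NOT v2) — NOT v5 is true.
  4. (NOT v9 OR NOT v1 OR v7) — NOT v1 is true.
  5. (NOT v8 OR NOT v9 OR v5) — NOT v8 is true.
  6. (NOT v1 OR NOT v3 OR v4) — NOT v1 is true.
  7. (v1 OR NOT v4 OR NOT v8) — NOT v8 is true.
  8. (NOT v1 OR NOT v6 OR v3) — NOT v6 is true.
  9. (NOT v6 OR v9) — v9 is true.
  10. (NOT v5 OR v3 OR v8) — v3 is true.
  11. (NOT v1 OR v3 OR v9) — v9 is true.
  12. (NOT v1 OR v2 OR v5) — NOT v1 is true.
  13. (v6 OR v9 OR NOT v3) — v9 is true.
  14. (v5 OR v3 OR v8) — v3 is true.
  15. (NOT v3 OR v9) — v9 is true.
  16. (v7 OR NOT v4 OR v2) — NOT v4 is true.
  17. (NOT v5 OR NOT v9 OR v8) — NOT v5 is true.
  18. (v7 OR v9 OR NOT v2) — v9 is true.
  19. (NOT v7 OR NOT v6) — NOT v7 is true.
  20. (NOT v7 OR v8 OR NOT v2) — NOT v7 is true.
  21. (v7 OR NOT v1 OR v8) — NOT v1 is true.
  22. (v1 OR NOT v8) — NOT v8 is true.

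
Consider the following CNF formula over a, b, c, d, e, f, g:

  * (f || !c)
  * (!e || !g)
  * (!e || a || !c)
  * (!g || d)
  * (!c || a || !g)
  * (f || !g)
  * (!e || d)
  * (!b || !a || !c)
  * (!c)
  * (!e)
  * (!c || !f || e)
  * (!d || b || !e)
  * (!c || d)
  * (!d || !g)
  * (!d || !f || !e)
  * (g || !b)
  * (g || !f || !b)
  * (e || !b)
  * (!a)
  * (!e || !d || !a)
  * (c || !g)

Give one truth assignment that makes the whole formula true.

The clause (!c) is unit: c must be False.
Unit propagation: (!e) forces e = False.
Unit propagation: (!b) forces b = False.
The clause (!a) is unit: a must be False.
The clause (!g) is unit: g must be False.
d, f are now unconstrained; take d = False, f = False.
Check each clause:
  1. (f || !c) — !c is true.
  2. (!g || !e) — !g is true.
  3. (!e || !c || a) — !e is true.
  4. (!g || d) — !g is true.
  5. (!c || a || !g) — !c is true.
  6. (!g || f) — !g is true.
  7. (!e || d) — !e is true.
  8. (!a || !b || !c) — !c is true.
  9. (!c) — !c is true.
  10. (!e) — !e is true.
  11. (!f || !c || e) — !c is true.
  12. (!e || b || !d) — !e is true.
  13. (!c || d) — !c is true.
  14. (!g || !d) — !g is true.
  15. (!f || !e || !d) — !f is true.
  16. (!b || g) — !b is true.
  17. (!b || !f || g) — !f is true.
  18. (!b || e) — !b is true.
  19. (!a) — !a is true.
  20. (!e || !a || !d) — !e is true.
  21. (!g || c) — !g is true.

a = F, b = F, c = F, d = F, e = F, f = F, g = F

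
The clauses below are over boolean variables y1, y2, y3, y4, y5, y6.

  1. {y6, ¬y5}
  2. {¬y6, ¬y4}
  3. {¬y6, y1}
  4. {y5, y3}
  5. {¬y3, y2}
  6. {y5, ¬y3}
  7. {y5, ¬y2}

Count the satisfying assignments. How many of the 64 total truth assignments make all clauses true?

3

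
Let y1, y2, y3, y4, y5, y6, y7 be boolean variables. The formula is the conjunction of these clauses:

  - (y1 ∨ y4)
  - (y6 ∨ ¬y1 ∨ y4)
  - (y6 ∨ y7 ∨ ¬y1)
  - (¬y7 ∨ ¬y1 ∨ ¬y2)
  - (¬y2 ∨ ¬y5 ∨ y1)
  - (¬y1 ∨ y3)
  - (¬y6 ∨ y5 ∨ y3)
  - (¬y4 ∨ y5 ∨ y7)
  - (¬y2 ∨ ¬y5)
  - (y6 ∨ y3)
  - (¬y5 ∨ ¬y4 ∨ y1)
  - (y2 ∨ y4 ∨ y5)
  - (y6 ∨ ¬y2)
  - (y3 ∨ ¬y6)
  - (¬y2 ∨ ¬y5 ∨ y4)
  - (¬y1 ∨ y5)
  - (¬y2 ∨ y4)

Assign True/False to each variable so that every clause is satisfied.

y3 occurs only positively in the remaining clauses — set y3 = True.
Set y1 = False and propagate.
  then y4 is forced to True.
  then y5 is forced to False.
  then y7 is forced to True.
Try y2 = False.
y6 is now unconstrained; take y6 = False.
Every clause has at least one true literal under this assignment.

y1=0  y2=0  y3=1  y4=1  y5=0  y6=0  y7=1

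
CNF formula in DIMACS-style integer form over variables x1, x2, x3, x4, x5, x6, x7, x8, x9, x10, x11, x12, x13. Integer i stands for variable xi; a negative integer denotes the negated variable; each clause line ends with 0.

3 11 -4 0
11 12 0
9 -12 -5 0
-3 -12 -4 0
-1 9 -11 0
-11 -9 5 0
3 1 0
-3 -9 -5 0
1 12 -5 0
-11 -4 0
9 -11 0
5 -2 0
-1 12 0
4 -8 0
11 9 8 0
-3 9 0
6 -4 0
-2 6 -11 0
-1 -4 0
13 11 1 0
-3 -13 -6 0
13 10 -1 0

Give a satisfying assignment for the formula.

x1=1, x2=1, x3=0, x4=0, x5=1, x6=0, x7=1, x8=0, x9=1, x10=0, x11=0, x12=1, x13=1

Set x1 = True and propagate.
  then x12 is forced to True.
  then x4 is forced to False.
  then x8 is forced to False.
Set x2 = True and propagate.
  then x5 is forced to True.
  then x9 is forced to True.
  then x3 is forced to False.
The remaining clauses are satisfied by x6 = False, x7 = True, x10 = False, x11 = False, x13 = True.
Check each clause:
  1. (x11 ∨ x3 ∨ ¬x4) — ¬x4 is true.
  2. (x11 ∨ x12) — x12 is true.
  3. (¬x5 ∨ x9 ∨ ¬x12) — x9 is true.
  4. (¬x3 ∨ ¬x12 ∨ ¬x4) — ¬x4 is true.
  5. (¬x11 ∨ x9 ∨ ¬x1) — x9 is true.
  6. (x5 ∨ ¬x9 ∨ ¬x11) — ¬x11 is true.
  7. (x3 ∨ x1) — x1 is true.
  8. (¬x5 ∨ ¬x9 ∨ ¬x3) — ¬x3 is true.
  9. (¬x5 ∨ x1 ∨ x12) — x1 is true.
  10. (¬x4 ∨ ¬x11) — ¬x4 is true.
  11. (¬x11 ∨ x9) — x9 is true.
  12. (¬x2 ∨ x5) — x5 is true.
  13. (x12 ∨ ¬x1) — x12 is true.
  14. (x4 ∨ ¬x8) — ¬x8 is true.
  15. (x9 ∨ x8 ∨ x11) — x9 is true.
  16. (x9 ∨ ¬x3) — x9 is true.
  17. (¬x4 ∨ x6) — ¬x4 is true.
  18. (¬x2 ∨ ¬x11 ∨ x6) — ¬x11 is true.
  19. (¬x4 ∨ ¬x1) — ¬x4 is true.
  20. (x1 ∨ x13 ∨ x11) — x1 is true.
  21. (¬x3 ∨ ¬x6 ∨ ¬x13) — ¬x6 is true.
  22. (x10 ∨ x13 ∨ ¬x1) — x13 is true.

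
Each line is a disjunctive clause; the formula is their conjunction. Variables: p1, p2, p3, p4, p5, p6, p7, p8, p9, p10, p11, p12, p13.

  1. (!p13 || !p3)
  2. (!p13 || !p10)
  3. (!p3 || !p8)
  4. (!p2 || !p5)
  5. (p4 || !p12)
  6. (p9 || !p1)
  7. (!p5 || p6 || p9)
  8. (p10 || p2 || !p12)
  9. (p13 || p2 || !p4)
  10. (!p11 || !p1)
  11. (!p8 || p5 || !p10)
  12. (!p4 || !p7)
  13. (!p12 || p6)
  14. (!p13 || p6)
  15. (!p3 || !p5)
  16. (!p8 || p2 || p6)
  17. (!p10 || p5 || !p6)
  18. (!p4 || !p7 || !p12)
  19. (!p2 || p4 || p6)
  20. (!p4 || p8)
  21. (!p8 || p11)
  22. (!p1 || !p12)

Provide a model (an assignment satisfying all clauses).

p1=True, p2=True, p3=True, p4=False, p5=False, p6=True, p7=True, p8=False, p9=True, p10=False, p11=False, p12=False, p13=False

p9 occurs only positively in the remaining clauses — set p9 = True.
Pure literal: p12 appears only negated; assign p12 = False.
Set p1 = True and propagate.
  then p11 is forced to False.
  then p8 is forced to False.
  then p4 is forced to False.
Set p2 = True and propagate.
  then p5 is forced to False.
  then p6 is forced to True.
  then p10 is forced to False.
Branch on p3: take p3 = True.
  then p13 is forced to False.
p7 is now unconstrained; take p7 = True.
Every clause has at least one true literal under this assignment.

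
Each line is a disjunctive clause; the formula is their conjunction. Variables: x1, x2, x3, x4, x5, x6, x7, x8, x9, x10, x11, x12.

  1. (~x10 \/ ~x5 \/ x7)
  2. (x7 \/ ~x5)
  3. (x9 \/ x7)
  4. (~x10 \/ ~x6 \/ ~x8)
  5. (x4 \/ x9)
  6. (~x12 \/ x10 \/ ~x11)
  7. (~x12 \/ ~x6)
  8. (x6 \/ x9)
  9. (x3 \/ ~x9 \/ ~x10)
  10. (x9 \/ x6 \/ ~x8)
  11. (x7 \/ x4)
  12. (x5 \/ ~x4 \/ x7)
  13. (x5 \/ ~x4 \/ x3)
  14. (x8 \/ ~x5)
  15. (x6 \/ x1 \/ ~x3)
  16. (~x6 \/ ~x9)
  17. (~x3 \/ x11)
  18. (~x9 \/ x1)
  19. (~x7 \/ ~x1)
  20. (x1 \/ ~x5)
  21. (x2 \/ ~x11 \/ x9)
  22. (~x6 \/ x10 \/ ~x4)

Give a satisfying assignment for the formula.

Pure literal: x2 appears only positively; assign x2 = True.
Pure literal: x12 appears only negated; assign x12 = False.
Set x1 = False and propagate.
  then x9 is forced to False.
  then x7 is forced to True.
  then x4 is forced to True.
  then x6 is forced to True.
  then x5 is forced to False.
  then x3 is forced to True.
  then x11 is forced to True.
  then x10 is forced to True.
  then x8 is forced to False.

x1=False, x2=True, x3=True, x4=True, x5=False, x6=True, x7=True, x8=False, x9=False, x10=True, x11=True, x12=False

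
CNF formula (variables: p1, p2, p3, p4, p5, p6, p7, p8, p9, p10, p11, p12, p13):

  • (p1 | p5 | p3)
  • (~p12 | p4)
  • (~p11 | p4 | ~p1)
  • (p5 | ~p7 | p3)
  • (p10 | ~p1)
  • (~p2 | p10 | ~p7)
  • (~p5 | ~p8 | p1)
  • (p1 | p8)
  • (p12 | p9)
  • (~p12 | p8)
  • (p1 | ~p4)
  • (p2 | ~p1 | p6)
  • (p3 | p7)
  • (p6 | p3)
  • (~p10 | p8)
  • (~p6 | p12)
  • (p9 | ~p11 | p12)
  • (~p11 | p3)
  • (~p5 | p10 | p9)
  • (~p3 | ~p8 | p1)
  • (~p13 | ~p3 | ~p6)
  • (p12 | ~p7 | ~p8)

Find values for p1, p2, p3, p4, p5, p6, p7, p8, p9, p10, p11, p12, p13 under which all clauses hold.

p1=T, p2=T, p3=T, p4=T, p5=F, p6=F, p7=T, p8=T, p9=T, p10=T, p11=T, p12=T, p13=F

Pure literal: p9 appears only positively; assign p9 = True.
Pure literal: p13 appears only negated; assign p13 = False.
Try p1 = True.
  then p10 is forced to True.
  then p8 is forced to True.
The remaining clauses are satisfied by p2 = True, p3 = True, p4 = True, p5 = False, p6 = False, p7 = True, p11 = True, p12 = True.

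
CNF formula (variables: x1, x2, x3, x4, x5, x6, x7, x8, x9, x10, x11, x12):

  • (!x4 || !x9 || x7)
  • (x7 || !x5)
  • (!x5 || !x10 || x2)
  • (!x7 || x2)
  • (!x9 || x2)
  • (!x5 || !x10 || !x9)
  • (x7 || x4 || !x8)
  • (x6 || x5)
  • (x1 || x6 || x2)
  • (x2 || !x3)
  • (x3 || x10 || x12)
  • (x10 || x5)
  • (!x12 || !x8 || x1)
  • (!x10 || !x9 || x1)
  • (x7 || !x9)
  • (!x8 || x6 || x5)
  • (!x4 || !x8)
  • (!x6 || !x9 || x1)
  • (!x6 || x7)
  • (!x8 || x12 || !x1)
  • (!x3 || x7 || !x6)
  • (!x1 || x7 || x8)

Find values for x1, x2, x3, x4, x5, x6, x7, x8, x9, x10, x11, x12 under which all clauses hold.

x1=False, x2=True, x3=False, x4=False, x5=True, x6=False, x7=True, x8=False, x9=False, x10=False, x11=False, x12=True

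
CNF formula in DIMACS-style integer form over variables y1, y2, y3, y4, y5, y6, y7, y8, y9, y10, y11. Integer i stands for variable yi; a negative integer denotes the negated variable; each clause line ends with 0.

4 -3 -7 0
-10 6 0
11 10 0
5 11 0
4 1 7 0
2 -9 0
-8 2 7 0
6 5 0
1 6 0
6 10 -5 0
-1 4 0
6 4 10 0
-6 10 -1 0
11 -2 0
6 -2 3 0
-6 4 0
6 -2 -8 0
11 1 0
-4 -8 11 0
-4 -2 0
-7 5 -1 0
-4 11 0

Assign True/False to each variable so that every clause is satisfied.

Pure literal: y8 appears only negated; assign y8 = False.
Pure literal: y9 appears only negated; assign y9 = False.
Set y1 = False and propagate.
  then y6 is forced to True.
  then y4 is forced to True.
  then y11 is forced to True.
  then y2 is forced to False.
y3, y5, y7, y10 are now unconstrained; take y3 = False, y5 = True, y7 = False, y10 = False.
Every clause has at least one true literal under this assignment.

y1=F, y2=F, y3=F, y4=T, y5=T, y6=T, y7=F, y8=F, y9=F, y10=F, y11=T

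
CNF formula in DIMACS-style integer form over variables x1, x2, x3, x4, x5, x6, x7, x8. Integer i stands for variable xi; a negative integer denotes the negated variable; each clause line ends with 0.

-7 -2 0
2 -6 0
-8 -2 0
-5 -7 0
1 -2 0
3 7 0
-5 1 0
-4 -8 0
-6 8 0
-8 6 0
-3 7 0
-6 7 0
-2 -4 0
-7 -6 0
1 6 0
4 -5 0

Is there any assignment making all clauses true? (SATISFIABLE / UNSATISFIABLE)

SATISFIABLE

Pure literal: x1 appears only positively; assign x1 = True.
x5 occurs only negated in the remaining clauses — set x5 = False.
Branch on x2: take x2 = False.
  then x6 is forced to False.
  then x8 is forced to False.
Try x3 = False.
  then x7 is forced to True.
x4 is now unconstrained; take x4 = True.
Every clause has at least one true literal under this assignment.
So x1=True, x2=False, x3=False, x4=True, x5=False, x6=False, x7=True, x8=False is a satisfying assignment.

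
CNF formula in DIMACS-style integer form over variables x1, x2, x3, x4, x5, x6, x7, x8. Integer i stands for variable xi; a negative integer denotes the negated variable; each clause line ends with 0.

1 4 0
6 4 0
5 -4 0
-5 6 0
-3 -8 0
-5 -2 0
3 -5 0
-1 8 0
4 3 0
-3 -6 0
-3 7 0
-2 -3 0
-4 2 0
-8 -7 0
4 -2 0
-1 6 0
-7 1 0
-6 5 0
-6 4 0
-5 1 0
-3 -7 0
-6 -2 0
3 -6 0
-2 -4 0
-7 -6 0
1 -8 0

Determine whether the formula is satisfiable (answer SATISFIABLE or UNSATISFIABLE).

UNSATISFIABLE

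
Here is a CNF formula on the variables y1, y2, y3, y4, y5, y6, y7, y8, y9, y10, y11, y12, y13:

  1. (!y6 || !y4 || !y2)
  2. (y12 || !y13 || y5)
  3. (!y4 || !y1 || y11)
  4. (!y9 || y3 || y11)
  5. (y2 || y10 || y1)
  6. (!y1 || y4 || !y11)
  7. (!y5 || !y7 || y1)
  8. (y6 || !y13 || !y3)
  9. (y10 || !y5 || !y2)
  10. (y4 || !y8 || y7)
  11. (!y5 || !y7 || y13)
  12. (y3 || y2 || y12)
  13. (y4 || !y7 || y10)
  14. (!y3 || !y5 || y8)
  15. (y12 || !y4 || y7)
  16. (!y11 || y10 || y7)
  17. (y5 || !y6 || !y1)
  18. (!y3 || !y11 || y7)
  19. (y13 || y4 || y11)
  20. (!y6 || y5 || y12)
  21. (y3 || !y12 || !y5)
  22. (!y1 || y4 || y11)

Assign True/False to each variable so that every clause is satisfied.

y1 = F  y2 = T  y3 = F  y4 = T  y5 = F  y6 = F  y7 = F  y8 = T  y9 = F  y10 = T  y11 = T  y12 = T  y13 = F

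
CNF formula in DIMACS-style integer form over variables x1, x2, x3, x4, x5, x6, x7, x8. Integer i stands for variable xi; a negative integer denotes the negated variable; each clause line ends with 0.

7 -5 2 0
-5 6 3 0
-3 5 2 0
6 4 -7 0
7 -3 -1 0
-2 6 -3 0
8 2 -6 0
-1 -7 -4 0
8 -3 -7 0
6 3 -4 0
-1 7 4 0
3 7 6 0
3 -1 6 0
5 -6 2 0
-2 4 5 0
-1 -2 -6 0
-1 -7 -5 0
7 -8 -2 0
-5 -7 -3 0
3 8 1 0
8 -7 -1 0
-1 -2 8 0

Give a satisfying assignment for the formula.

Try x1 = False.
For the remaining variables, x2 = True, x3 = False, x4 = True, x5 = True, x6 = True, x7 = True, x8 = True works.

x1=F, x2=T, x3=F, x4=T, x5=T, x6=T, x7=T, x8=T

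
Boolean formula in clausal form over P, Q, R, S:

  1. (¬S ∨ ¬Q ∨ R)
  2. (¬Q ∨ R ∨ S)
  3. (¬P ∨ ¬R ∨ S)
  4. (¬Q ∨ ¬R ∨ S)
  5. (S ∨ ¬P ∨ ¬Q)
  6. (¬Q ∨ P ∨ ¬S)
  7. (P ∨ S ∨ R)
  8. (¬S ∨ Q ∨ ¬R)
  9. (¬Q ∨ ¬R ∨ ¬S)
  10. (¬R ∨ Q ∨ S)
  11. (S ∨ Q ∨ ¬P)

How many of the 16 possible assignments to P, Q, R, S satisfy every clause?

2

Satisfying assignments:
  P=0 Q=0 R=0 S=1
  P=1 Q=0 R=0 S=1
Count: 2.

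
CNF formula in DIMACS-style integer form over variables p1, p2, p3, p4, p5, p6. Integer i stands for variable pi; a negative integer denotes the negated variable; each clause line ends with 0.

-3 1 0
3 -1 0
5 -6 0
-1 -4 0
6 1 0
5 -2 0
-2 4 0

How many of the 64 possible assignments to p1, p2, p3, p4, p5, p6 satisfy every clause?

6

The models are:
  p1=F p2=F p3=F p4=F p5=T p6=T
  p1=F p2=F p3=F p4=T p5=T p6=T
  p1=F p2=T p3=F p4=T p5=T p6=T
  p1=T p2=F p3=T p4=F p5=F p6=F
  p1=T p2=F p3=T p4=F p5=T p6=F
  p1=T p2=F p3=T p4=F p5=T p6=T
Count: 6.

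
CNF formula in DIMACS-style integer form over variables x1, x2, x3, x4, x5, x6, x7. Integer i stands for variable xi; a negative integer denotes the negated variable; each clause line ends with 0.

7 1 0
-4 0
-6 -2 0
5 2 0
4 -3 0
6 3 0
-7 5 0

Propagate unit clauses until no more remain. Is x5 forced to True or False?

True

Unit clause (NOT x4) sets x4 = False.
In (x4 OR NOT x3), x4 is now false; NOT x3 must hold, so x3 = False.
(x3 OR x6): since x3 = False, the clause reduces to (x6). x6 = True.
From (NOT x2 OR NOT x6) and x6 = True: x2 = False.
(x2 OR x5): since x2 = False, the clause reduces to (x5). x5 = True.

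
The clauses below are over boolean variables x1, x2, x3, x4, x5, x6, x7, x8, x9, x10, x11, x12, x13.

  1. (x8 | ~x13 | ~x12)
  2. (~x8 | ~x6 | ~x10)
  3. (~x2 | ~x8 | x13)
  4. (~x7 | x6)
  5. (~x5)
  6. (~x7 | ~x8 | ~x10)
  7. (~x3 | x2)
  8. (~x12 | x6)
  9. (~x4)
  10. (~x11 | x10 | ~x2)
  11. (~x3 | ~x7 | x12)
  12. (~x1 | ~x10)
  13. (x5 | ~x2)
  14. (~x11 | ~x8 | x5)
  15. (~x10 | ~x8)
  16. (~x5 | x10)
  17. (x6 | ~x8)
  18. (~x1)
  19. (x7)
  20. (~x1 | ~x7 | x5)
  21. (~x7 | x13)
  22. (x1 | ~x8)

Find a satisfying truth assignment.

x1 = 0, x2 = 0, x3 = 0, x4 = 0, x5 = 0, x6 = 1, x7 = 1, x8 = 0, x9 = 1, x10 = 0, x11 = 0, x12 = 0, x13 = 1

(~x5) is a unit clause, so x5 = False.
(~x4) is a unit clause, so x4 = False.
The clause (~x2) is unit: x2 must be False.
The clause (~x3) is unit: x3 must be False.
The clause (~x1) is unit: x1 must be False.
Unit propagation: (x7) forces x7 = True.
The clause (x6) is unit: x6 must be True.
Unit propagation: (x13) forces x13 = True.
(~x8) is a unit clause, so x8 = False.
(~x12) is a unit clause, so x12 = False.
x9, x10, x11 are now unconstrained; take x9 = True, x10 = False, x11 = False.
Every clause has at least one true literal under this assignment.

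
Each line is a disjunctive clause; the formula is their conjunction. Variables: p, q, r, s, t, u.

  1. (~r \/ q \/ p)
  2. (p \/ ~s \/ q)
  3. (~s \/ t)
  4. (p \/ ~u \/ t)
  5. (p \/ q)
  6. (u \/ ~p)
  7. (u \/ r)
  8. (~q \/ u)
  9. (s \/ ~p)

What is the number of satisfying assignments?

Satisfying assignments:
  p=F q=T r=F s=F t=T u=T
  p=F q=T r=F s=T t=T u=T
  p=F q=T r=T s=F t=T u=T
  p=F q=T r=T s=T t=T u=T
  p=T q=F r=F s=T t=T u=T
  p=T q=F r=T s=T t=T u=T
  p=T q=T r=F s=T t=T u=T
  p=T q=T r=T s=T t=T u=T
That's 8 in total.

8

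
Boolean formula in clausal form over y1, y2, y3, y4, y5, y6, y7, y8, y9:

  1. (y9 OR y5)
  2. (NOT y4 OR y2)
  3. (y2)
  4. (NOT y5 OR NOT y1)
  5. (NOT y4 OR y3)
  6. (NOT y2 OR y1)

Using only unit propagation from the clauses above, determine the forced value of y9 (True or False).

True

(y2) stands alone — y2 = True.
In (y1 OR NOT y2), NOT y2 is now false; y1 must hold, so y1 = True.
In (NOT y1 OR NOT y5), NOT y1 is now false; NOT y5 must hold, so y5 = False.
From (y5 OR y9) and y5 = False: y9 = True.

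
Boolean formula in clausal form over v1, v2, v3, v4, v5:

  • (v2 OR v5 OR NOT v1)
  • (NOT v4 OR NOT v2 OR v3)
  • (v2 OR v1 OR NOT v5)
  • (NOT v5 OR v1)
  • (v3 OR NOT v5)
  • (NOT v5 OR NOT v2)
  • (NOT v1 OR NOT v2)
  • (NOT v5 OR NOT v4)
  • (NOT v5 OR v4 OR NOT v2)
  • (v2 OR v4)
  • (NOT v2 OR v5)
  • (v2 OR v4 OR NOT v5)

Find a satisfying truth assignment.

Set v1 = False and propagate.
  then v5 is forced to False.
  then v2 is forced to False.
  then v4 is forced to True.
v3 is now unconstrained; take v3 = False.

v1=0  v2=0  v3=0  v4=1  v5=0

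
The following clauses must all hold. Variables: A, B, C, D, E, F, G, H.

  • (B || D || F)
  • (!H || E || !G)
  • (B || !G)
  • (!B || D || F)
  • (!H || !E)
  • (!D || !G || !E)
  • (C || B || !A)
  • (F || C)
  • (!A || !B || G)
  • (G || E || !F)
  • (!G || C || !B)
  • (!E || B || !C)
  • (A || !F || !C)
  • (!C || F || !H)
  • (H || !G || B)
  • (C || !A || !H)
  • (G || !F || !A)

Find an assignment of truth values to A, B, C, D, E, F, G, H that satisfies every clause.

A=True  B=True  C=True  D=True  E=False  F=False  G=True  H=False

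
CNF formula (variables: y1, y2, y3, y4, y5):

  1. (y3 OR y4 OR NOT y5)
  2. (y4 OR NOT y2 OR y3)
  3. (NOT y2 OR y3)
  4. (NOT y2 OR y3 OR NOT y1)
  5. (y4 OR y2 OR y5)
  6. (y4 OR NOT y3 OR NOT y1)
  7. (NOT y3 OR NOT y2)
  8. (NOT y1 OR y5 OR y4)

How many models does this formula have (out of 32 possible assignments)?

9

Case analysis on y3 and y2:
  y3=1, y2=1: a clause becomes empty — 0.
  y3=1, y2=0: 5 of the 8 assignments to (y1,y4,y5) work.
  y3=0, y2=1: a clause becomes empty — 0.
  y3=0, y2=0: remaining (y1,y4,y5) ∈ {(0,1,0); (0,1,1); (1,1,0); (1,1,1)} — 4.
Total: 0 + 5 + 0 + 4 = 9.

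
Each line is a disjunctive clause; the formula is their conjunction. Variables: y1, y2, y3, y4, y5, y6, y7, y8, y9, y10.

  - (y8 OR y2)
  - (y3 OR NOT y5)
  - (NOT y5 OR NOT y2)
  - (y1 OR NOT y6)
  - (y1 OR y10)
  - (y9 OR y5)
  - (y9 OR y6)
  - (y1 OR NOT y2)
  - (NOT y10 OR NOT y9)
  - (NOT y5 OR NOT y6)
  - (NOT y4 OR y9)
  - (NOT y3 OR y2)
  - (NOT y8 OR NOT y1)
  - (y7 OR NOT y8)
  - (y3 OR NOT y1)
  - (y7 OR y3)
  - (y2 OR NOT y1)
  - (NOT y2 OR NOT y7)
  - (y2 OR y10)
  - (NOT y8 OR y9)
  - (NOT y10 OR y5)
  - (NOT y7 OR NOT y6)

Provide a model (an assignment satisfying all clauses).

y1 = True, y2 = True, y3 = True, y4 = False, y5 = False, y6 = False, y7 = False, y8 = False, y9 = True, y10 = False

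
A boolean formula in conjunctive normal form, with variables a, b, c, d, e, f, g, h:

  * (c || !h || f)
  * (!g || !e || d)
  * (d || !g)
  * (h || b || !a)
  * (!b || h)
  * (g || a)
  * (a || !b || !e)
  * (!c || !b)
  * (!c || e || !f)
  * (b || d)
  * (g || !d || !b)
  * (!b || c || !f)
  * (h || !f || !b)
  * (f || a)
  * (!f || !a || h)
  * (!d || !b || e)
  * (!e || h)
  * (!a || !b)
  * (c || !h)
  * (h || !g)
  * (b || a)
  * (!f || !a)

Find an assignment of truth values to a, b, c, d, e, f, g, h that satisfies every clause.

a=T, b=F, c=T, d=T, e=F, f=F, g=F, h=T

Branch on a: take a = True.
  then b is forced to False.
  then h is forced to True.
  then d is forced to True.
  then c is forced to True.
  then f is forced to False.
e, g are now unconstrained; take e = False, g = False.
Check each clause:
  1. (c || f || !h) — c is true.
  2. (!g || !e || d) — !g is true.
  3. (!g || d) — !g is true.
  4. (b || !a || h) — h is true.
  5. (!b || h) — h is true.
  6. (a || g) — a is true.
  7. (!b || !e || a) — a is true.
  8. (!c || !b) — !b is true.
  9. (!c || !f || e) — !f is true.
  10. (b || d) — d is true.
  11. (!b || !d || g) — !b is true.
  12. (!f || !b || c) — !f is true.
  13. (!f || !b || h) — h is true.
  14. (f || a) — a is true.
  15. (!a || !f || h) — h is true.
  16. (!b || e || !d) — !b is true.
  17. (h || !e) — h is true.
  18. (!a || !b) — !b is true.
  19. (!h || c) — c is true.
  20. (!g || h) — h is true.
  21. (b || a) — a is true.
  22. (!f || !a) — !f is true.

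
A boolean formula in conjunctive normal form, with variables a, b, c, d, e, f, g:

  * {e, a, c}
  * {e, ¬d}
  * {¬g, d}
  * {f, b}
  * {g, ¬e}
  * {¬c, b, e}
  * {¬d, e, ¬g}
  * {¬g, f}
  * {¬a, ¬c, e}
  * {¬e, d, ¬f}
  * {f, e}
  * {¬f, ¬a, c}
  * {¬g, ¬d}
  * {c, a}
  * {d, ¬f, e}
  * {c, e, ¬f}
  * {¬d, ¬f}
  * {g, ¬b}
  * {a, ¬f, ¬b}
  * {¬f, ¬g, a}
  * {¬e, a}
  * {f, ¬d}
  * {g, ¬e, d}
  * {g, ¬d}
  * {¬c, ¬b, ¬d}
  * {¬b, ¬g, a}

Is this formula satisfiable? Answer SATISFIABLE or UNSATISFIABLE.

UNSATISFIABLE

e = True:
  propagation gives g=True, d=True; an empty clause results — contradiction.
e = False:
  propagation gives d=False, g=False, f=True; an empty clause results — contradiction.
Every branch closes, so no satisfying assignment exists.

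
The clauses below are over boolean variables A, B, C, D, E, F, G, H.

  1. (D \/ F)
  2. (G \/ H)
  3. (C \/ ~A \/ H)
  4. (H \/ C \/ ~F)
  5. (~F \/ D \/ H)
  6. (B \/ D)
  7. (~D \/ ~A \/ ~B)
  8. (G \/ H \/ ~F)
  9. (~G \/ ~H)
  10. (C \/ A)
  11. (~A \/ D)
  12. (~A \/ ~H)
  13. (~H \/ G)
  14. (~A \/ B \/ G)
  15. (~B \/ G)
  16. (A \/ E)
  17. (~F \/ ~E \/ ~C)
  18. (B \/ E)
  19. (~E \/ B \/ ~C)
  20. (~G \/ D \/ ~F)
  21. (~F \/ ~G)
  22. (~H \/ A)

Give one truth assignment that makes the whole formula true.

Set A = False and propagate.
  then C is forced to True.
  then E is forced to True.
  then F is forced to False.
  then D is forced to True.
  then B is forced to True.
  then G is forced to True.
  then H is forced to False.

A=False  B=True  C=True  D=True  E=True  F=False  G=True  H=False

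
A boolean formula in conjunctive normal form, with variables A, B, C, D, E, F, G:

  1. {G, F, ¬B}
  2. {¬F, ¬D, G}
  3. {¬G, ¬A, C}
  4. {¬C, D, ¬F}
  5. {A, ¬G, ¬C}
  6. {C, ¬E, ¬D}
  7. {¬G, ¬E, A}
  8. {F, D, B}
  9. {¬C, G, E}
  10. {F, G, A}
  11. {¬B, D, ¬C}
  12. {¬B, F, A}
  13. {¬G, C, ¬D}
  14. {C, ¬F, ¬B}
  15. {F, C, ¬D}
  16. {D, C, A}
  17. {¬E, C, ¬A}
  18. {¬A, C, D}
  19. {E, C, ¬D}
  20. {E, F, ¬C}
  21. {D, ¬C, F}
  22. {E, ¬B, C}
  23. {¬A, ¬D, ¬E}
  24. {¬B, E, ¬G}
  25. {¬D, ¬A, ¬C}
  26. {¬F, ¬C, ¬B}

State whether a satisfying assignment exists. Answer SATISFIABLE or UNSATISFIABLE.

UNSATISFIABLE

C = True:
  F = True:
    propagation gives D=True, G=True, A=True; an empty clause results — contradiction.
  F = False:
    propagation gives E=True, D=True, A=False, G=False; an empty clause results — contradiction.
C = False:
  D = True:
    propagation gives E=False; an empty clause results — contradiction.
  D = False:
    propagation gives A=True; an empty clause results — contradiction.
Every branch closes, so no satisfying assignment exists.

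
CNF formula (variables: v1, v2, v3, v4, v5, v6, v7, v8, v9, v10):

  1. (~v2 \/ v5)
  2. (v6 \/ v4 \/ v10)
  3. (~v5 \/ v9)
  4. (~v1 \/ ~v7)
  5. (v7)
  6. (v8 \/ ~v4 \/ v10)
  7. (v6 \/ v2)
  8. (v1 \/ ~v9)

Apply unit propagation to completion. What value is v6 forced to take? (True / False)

Unit clause (v7) sets v7 = True.
From (~v1 \/ ~v7) and v7 = True: v1 = False.
In (~v9 \/ v1), v1 is now false; ~v9 must hold, so v9 = False.
From (v9 \/ ~v5) and v9 = False: v5 = False.
In (v5 \/ ~v2), v5 is now false; ~v2 must hold, so v2 = False.
(v6 \/ v2) with v2 = False leaves only v6, so v6 = True.

True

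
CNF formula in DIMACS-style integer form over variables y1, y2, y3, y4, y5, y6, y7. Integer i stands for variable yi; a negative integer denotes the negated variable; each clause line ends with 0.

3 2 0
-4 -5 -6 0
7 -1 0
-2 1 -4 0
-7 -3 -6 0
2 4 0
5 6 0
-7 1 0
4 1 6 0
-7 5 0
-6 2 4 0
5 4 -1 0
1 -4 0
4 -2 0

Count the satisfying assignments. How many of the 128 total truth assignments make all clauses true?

3

Satisfying assignments:
  y1=T y2=F y3=T y4=T y5=T y6=F y7=T
  y1=T y2=T y3=F y4=T y5=T y6=F y7=T
  y1=T y2=T y3=T y4=T y5=T y6=F y7=T
That's 3 in total.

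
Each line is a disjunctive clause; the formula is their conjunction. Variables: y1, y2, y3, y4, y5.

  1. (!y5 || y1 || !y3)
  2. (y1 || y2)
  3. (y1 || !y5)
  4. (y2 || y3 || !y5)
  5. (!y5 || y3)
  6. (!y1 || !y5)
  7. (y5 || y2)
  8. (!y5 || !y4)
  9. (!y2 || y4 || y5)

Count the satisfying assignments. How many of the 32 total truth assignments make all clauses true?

4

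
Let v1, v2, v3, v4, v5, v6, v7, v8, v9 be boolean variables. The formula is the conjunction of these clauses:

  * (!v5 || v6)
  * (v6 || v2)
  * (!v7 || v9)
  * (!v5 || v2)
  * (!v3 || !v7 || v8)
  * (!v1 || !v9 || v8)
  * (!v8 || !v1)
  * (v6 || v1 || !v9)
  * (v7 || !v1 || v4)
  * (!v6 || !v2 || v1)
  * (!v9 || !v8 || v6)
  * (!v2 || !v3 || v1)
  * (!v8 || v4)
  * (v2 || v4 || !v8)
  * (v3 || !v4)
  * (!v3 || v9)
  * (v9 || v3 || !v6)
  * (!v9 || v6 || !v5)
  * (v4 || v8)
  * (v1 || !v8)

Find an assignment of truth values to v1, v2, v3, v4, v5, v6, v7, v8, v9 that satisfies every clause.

Pure literal: v5 appears only negated; assign v5 = False.
Set v1 = False and propagate.
  then v8 is forced to False.
  then v4 is forced to True.
  then v3 is forced to True.
  then v7 is forced to False.
  then v2 is forced to False.
  then v6 is forced to True.
  then v9 is forced to True.
Check each clause:
  1. (v6 || !v5) — !v5 is true.
  2. (v2 || v6) — v6 is true.
  3. (!v7 || v9) — !v7 is true.
  4. (v2 || !v5) — !v5 is true.
  5. (!v3 || !v7 || v8) — !v7 is true.
  6. (v8 || !v9 || !v1) — !v1 is true.
  7. (!v8 || !v1) — !v8 is true.
  8. (v1 || !v9 || v6) — v6 is true.
  9. (v4 || !v1 || v7) — v4 is true.
  10. (!v2 || v1 || !v6) — !v2 is true.
  11. (v6 || !v8 || !v9) — !v8 is true.
  12. (!v3 || !v2 || v1) — !v2 is true.
  13. (!v8 || v4) — !v8 is true.
  14. (v2 || v4 || !v8) — !v8 is true.
  15. (v3 || !v4) — v3 is true.
  16. (!v3 || v9) — v9 is true.
  17. (v3 || !v6 || v9) — v9 is true.
  18. (!v5 || !v9 || v6) — !v5 is true.
  19. (v4 || v8) — v4 is true.
  20. (v1 || !v8) — !v8 is true.

v1 = False, v2 = False, v3 = True, v4 = True, v5 = False, v6 = True, v7 = False, v8 = False, v9 = True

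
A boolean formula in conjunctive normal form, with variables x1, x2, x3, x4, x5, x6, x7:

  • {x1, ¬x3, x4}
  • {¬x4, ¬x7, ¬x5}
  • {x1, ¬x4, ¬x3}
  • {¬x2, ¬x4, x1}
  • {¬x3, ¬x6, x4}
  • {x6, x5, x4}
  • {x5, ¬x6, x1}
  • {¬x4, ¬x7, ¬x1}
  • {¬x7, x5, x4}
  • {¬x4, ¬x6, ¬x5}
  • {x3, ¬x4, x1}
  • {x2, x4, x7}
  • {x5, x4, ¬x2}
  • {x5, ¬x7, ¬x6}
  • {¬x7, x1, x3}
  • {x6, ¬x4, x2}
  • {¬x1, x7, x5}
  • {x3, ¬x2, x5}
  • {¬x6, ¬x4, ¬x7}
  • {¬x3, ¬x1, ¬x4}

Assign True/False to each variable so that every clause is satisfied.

x1 = 0, x2 = 1, x3 = 0, x4 = 0, x5 = 1, x6 = 0, x7 = 0

Check each clause:
  1. {x4, ¬x3, x1} — ¬x3 is true.
  2. {¬x4, ¬x5, ¬x7} — ¬x7 is true.
  3. {¬x3, ¬x4, x1} — ¬x4 is true.
  4. {x1, ¬x4, ¬x2} — ¬x4 is true.
  5. {¬x6, x4, ¬x3} — ¬x6 is true.
  6. {x5, x4, x6} — x5 is true.
  7. {x5, ¬x6, x1} — ¬x6 is true.
  8. {¬x1, ¬x7, ¬x4} — ¬x7 is true.
  9. {¬x7, x4, x5} — ¬x7 is true.
  10. {¬x6, ¬x5, ¬x4} — ¬x6 is true.
  11. {¬x4, x3, x1} — ¬x4 is true.
  12. {x7, x2, x4} — x2 is true.
  13. {x4, ¬x2, x5} — x5 is true.
  14. {¬x6, x5, ¬x7} — ¬x7 is true.
  15. {¬x7, x1, x3} — ¬x7 is true.
  16. {¬x4, x6, x2} — x2 is true.
  17. {¬x1, x5, x7} — x5 is true.
  18. {¬x2, x5, x3} — x5 is true.
  19. {¬x7, ¬x4, ¬x6} — ¬x7 is true.
  20. {¬x3, ¬x4, ¬x1} — ¬x4 is true.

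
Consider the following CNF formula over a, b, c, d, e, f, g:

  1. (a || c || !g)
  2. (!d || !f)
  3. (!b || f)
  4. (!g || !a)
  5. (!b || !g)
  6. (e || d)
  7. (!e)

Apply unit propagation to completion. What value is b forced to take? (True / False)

(!e) is a unit clause: e = False.
In (e || d), e is now false; d must hold, so d = True.
(!f || !d) with d = True leaves only !f, so f = False.
In (!b || f), f is now false; !b must hold, so b = False.

False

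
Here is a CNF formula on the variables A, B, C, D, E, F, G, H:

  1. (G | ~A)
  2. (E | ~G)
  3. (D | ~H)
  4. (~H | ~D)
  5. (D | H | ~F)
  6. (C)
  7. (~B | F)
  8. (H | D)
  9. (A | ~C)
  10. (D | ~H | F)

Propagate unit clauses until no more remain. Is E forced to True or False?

True

(C) stands alone — C = True.
In (~C | A), ~C is now false; A must hold, so A = True.
From (~A | G) and A = True: G = True.
In (~G | E), ~G is now false; E must hold, so E = True.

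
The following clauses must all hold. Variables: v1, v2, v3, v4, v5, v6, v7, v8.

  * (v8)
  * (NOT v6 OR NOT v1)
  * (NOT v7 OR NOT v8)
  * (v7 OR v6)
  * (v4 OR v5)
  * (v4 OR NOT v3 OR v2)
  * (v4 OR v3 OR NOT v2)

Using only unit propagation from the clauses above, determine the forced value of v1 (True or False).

False

(v8) is a unit clause: v8 = True.
In (NOT v8 OR NOT v7), NOT v8 is now false; NOT v7 must hold, so v7 = False.
In (v6 OR v7), v7 is now false; v6 must hold, so v6 = True.
In (NOT v6 OR NOT v1), NOT v6 is now false; NOT v1 must hold, so v1 = False.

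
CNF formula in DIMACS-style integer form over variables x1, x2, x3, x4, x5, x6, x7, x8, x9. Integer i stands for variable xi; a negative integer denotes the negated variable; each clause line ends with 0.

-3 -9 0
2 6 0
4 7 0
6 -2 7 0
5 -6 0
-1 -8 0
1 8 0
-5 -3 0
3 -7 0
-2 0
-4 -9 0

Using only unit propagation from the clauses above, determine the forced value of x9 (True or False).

Unit clause (NOT x2) sets x2 = False.
(x6 OR x2): since x2 = False, the clause reduces to (x6). x6 = True.
From (x5 OR NOT x6) and x6 = True: x5 = True.
(NOT x5 OR NOT x3) with x5 = True leaves only NOT x3, so x3 = False.
(NOT x7 OR x3) with x3 = False leaves only NOT x7, so x7 = False.
(x7 OR x4) with x7 = False leaves only x4, so x4 = True.
(NOT x9 OR NOT x4) with x4 = True leaves only NOT x9, so x9 = False.

False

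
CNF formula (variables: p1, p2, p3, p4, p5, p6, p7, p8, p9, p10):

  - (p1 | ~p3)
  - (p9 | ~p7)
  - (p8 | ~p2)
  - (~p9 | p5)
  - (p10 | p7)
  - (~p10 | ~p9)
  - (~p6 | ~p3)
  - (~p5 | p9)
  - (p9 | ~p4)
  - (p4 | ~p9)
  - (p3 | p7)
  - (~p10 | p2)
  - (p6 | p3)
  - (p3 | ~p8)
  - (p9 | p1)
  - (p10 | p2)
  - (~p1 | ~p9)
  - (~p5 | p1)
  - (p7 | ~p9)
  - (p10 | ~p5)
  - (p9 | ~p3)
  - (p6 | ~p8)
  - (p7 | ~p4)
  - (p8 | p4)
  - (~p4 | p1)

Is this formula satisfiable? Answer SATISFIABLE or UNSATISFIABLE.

UNSATISFIABLE

p9 = True:
  propagation gives p5=True, p10=False; an empty clause results — contradiction.
p9 = False:
  propagation gives p7=False, p10=True, p5=False, p4=False; an empty clause results — contradiction.
Every branch closes, so no satisfying assignment exists.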